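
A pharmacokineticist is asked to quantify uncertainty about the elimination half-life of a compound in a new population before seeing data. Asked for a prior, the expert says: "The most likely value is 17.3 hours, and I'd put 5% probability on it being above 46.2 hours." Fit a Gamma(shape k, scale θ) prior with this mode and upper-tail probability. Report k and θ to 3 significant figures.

k ≈ 3.79, θ ≈ 6.2

Gamma(k,θ) with k>1 has mode (k−1)θ, so θ = 17.3/(k−1).
Need P(X < 46.2) = 0.95 with θ tied to k this way. Start at k = 2, θ = 17.3: P(X<46.2) ≈ 0.746.
Too low — raise k to concentrate. Iterating converges to k ≈ 3.79.
Then θ = 17.3/(3.79−1) ≈ 6.2.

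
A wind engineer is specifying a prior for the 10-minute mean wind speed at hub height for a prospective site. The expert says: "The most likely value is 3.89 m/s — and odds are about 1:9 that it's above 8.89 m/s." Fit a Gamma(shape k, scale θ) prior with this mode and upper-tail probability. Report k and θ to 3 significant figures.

Gamma(k,θ) with k>1 has mode (k−1)θ, so θ = 3.89/(k−1).
Need P(X < 8.89) = 0.9 with θ tied to k this way. Start at k = 2, θ = 3.89: P(X<8.89) ≈ 0.666.
Too low — raise k to concentrate. Iterating converges to k ≈ 3.82.
Then θ = 3.89/(3.82−1) ≈ 1.38.

k ≈ 3.82, θ ≈ 1.38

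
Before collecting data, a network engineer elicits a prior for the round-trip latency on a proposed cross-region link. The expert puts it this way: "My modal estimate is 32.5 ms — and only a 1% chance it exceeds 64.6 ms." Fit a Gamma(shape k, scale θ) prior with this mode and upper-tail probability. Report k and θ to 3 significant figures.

k ≈ 11.4, θ ≈ 3.12

Gamma(k,θ) with k>1 has mode (k−1)θ, so θ = 32.5/(k−1).
Need P(X < 64.6) = 0.99 with θ tied to k this way. Start at k = 2, θ = 32.5: P(X<64.6) ≈ 0.591.
Too low — raise k to concentrate. Iterating converges to k ≈ 11.4.
Then θ = 32.5/(11.4−1) ≈ 3.12.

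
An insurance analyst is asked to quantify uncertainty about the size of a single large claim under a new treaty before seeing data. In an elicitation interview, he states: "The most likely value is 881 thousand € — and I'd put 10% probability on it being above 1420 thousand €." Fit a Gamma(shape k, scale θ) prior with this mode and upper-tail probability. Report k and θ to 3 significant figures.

k ≈ 9.25, θ ≈ 107

Gamma(k,θ) with k>1 has mode (k−1)θ, so θ = 881/(k−1).
Need P(X < 1420) = 0.9 with θ tied to k this way. Start at k = 2, θ = 881: P(X<1420) ≈ 0.479.
Too low — raise k to concentrate. Iterating converges to k ≈ 9.25.
Then θ = 881/(9.25−1) ≈ 107.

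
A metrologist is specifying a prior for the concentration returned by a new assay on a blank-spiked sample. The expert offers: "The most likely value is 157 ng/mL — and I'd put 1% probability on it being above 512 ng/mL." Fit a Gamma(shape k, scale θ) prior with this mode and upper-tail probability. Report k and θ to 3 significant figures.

Gamma(k,θ) with k>1 has mode (k−1)θ, so θ = 157/(k−1).
Need P(X < 512) = 0.99 with θ tied to k this way. Start at k = 2, θ = 157: P(X<512) ≈ 0.837.
Too low — raise k to concentrate. Iterating converges to k ≈ 4.16.
Then θ = 157/(4.16−1) ≈ 49.7.

k ≈ 4.16, θ ≈ 49.7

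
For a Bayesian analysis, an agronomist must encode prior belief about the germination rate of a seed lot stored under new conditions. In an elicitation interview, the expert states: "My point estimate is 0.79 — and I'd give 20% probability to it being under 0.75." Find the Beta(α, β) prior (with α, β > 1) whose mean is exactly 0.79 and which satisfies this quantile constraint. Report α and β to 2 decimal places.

With mean 0.79 fixed, write α = 0.79s, β = 0.21s where s = α+β.
Need P(θ < 0.75) = 0.2 under Beta(0.79s, 0.21s). Normal approximation: (q−m)/√(m(1−m)/s) ≈ z_{0.2} = -0.842, so s ≈ 0.79·0.21·(-0.842)²/(0.75−0.79)² = 73.4.
At s = 73.4: P(θ<0.75) ≈ 0.195. Adjusting to match 0.2 gives s ≈ 70.06.
So α = 0.79·70.06 ≈ 55.35, β = 0.21·70.06 ≈ 14.71.

α ≈ 55.35, β ≈ 14.71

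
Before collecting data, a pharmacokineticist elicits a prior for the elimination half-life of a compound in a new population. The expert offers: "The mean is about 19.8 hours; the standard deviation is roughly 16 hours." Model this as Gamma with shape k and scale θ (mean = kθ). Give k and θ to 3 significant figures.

k ≈ 1.53, θ ≈ 12.9

For Gamma(k, scale θ): mean = kθ, variance = kθ², so CV = 1/√k.
CV = SD/mean = 16/19.8 = 0.8081, hence k = 1/CV² = 1.53.
Then θ = mean/k = 19.8/1.53 = 12.9.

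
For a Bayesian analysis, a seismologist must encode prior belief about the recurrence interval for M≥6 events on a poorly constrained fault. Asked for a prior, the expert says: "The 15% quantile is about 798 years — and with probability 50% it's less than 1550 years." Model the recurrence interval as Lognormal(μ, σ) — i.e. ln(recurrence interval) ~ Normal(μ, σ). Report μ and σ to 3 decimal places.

If T ~ Lognormal(μ,σ) then ln T ~ Normal(μ,σ), so the p-quantile of ln T is μ + z_p·σ.
ln(798) = 6.682 and ln(1550) = 7.346; z_{0.15} = -1.036, z_{0.5} = 0.
σ = (7.346 − 6.682)/(0 − (-1.036)) = 0.641.
μ = 6.682 − (-1.036)·0.641 = 7.346.

μ ≈ 7.346, σ ≈ 0.641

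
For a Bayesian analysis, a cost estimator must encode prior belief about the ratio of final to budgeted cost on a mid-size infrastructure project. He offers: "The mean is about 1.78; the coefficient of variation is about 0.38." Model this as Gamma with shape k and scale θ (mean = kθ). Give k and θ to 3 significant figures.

k ≈ 6.93, θ ≈ 0.257

For Gamma(k, scale θ): mean = kθ, variance = kθ², so CV = 1/√k.
CV = 0.38, hence k = 1/CV² = 6.93.
Then θ = mean/k = 1.78/6.93 = 0.257.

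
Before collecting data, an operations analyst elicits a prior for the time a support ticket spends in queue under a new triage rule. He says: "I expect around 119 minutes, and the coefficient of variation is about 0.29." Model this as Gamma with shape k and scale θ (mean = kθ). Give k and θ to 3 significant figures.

For Gamma(k, scale θ): mean = kθ, variance = kθ², so CV = 1/√k.
CV = 0.29, hence k = 1/CV² = 11.9.
Then θ = mean/k = 119/11.9 = 10.

k ≈ 11.9, θ ≈ 10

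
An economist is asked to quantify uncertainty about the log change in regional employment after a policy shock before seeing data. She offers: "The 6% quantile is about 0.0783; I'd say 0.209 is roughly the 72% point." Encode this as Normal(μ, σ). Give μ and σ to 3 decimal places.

For Normal(μ,σ), the p-quantile is μ + z_p·σ. Here z_{0.06} = -1.555, z_{0.72} = 0.5828.
So 0.0783 = μ − 1.555σ and 0.209 = μ + 0.5828σ.
Subtracting: σ = (0.209 − 0.0783)/(0.5828 − (-1.555)) = 0.061.
Then μ = 0.0783 − (-1.555)·0.061 = 0.173.

μ = 0.173, σ = 0.061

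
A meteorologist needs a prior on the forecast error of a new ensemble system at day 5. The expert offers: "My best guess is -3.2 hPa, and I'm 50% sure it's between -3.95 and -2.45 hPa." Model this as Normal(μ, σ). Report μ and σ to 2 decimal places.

μ = -3.20, σ = 1.11

A symmetric 50% interval runs μ ± z·σ with z = 0.6745.
Half-width = 0.75, so σ = 0.75/0.6745 = 1.11.
μ is the stated best guess, -3.20.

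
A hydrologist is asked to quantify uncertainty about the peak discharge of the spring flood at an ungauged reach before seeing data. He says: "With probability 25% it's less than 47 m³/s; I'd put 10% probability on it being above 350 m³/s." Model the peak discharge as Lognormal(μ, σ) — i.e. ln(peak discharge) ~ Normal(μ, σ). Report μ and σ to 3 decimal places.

If T ~ Lognormal(μ,σ) then ln T ~ Normal(μ,σ), so the p-quantile of ln T is μ + z_p·σ.
ln(47) = 3.85 and ln(350) = 5.858; z_{0.25} = -0.6745, z_{0.9} = 1.282.
σ = (5.858 − 3.85)/(1.282 − (-0.6745)) = 1.026.
μ = 3.85 − (-0.6745)·1.026 = 4.542.

μ ≈ 4.542, σ ≈ 1.026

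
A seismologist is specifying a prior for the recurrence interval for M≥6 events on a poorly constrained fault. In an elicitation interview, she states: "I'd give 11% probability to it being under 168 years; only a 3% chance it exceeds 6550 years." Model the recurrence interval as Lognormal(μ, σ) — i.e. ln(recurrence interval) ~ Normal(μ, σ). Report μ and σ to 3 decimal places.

μ ≈ 6.570, σ ≈ 1.179

If T ~ Lognormal(μ,σ) then ln T ~ Normal(μ,σ), so the p-quantile of ln T is μ + z_p·σ.
ln(168) = 5.124 and ln(6550) = 8.787; z_{0.11} = -1.227, z_{0.97} = 1.881.
σ = (8.787 − 5.124)/(1.881 − (-1.227)) = 1.179.
μ = 5.124 − (-1.227)·1.179 = 6.570.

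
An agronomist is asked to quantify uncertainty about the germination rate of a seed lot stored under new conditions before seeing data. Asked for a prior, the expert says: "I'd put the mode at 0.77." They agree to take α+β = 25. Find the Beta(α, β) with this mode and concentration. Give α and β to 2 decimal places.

α = 18.71, β = 6.29

For α,β > 1 the Beta mode is (α−1)/(α+β−2). With α+β = 25, the mode is (α−1)/23.
Set (α−1)/23 = 0.77 → α = 1 + 0.77·23 = 18.71.
β = 25 − α = 6.29.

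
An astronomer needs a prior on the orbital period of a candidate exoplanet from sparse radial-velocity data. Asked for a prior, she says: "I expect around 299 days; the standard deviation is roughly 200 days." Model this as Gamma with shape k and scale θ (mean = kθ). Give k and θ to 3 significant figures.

For Gamma(k, scale θ): mean = kθ, variance = kθ², so CV = 1/√k.
CV = SD/mean = 200/299 = 0.6689, hence k = 1/CV² = 2.24.
Then θ = mean/k = 299/2.24 = 134.

k ≈ 2.24, θ ≈ 134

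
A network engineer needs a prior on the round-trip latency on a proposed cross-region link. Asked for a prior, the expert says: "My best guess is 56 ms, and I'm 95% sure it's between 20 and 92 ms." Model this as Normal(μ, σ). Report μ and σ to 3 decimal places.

μ = 56.000, σ = 18.368

A symmetric 95% interval runs μ ± z·σ with z = 1.96.
Half-width = 36, so σ = 36/1.96 = 18.368.
μ is the stated best guess, 56.000.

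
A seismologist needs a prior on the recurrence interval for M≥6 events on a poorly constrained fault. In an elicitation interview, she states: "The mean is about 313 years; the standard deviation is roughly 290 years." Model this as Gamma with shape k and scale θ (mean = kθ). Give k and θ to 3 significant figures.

For Gamma(k, scale θ): mean = kθ, variance = kθ², so CV = 1/√k.
CV = SD/mean = 290/313 = 0.9265, hence k = 1/CV² = 1.16.
Then θ = mean/k = 313/1.16 = 269.

k ≈ 1.16, θ ≈ 269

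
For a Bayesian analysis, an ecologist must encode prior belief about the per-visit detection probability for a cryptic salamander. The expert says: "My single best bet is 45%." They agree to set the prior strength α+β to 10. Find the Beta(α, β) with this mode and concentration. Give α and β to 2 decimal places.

For α,β > 1 the Beta mode is (α−1)/(α+β−2). With α+β = 10, the mode is (α−1)/8.
Set (α−1)/8 = 0.45 → α = 1 + 0.45·8 = 4.60.
β = 10 − α = 5.40.

α = 4.60, β = 5.40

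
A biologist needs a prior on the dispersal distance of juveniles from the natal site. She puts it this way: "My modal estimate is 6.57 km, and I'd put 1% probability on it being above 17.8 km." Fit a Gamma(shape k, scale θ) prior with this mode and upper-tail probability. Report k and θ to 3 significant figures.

k ≈ 5.64, θ ≈ 1.42

Gamma(k,θ) with k>1 has mode (k−1)θ, so θ = 6.57/(k−1).
Need P(X < 17.8) = 0.99 with θ tied to k this way. Start at k = 2, θ = 6.57: P(X<17.8) ≈ 0.753.
Too low — raise k to concentrate. Iterating converges to k ≈ 5.64.
Then θ = 6.57/(5.64−1) ≈ 1.42.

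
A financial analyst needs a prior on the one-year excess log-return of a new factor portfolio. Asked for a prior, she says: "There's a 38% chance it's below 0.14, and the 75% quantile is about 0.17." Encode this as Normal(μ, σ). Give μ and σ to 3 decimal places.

The p-quantile of Normal(μ,σ) is μ + z_p·σ, with z_{0.38} = -0.3055 and z_{0.75} = 0.6745.
Eliminate σ: μ = (z₂·x₁ − z₁·x₂)/(z₂ − z₁) = (0.6745·0.14 − (-0.3055)·0.17)/0.98 = 0.149.
Then σ = (x₂ − x₁)/(z₂ − z₁) = (0.17 − 0.14)/0.98 = 0.031.

μ = 0.149, σ = 0.031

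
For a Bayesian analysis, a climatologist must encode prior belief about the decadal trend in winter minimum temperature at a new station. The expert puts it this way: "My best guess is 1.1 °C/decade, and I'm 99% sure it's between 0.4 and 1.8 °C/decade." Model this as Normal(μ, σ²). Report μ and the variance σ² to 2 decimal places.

μ = 1.10, σ² = 0.07

A symmetric 99% interval runs μ ± z·σ with z = 2.576.
Half-width = 0.7, so σ = 0.7/2.576 = 0.272 and σ² = 0.07.
μ is the stated best guess, 1.10.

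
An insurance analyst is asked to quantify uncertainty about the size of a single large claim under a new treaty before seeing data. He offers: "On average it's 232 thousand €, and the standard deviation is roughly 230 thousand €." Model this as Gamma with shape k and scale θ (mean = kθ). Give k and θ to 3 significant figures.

For Gamma(k, scale θ): mean = kθ, variance = kθ², so CV = 1/√k.
CV = SD/mean = 230/232 = 0.9914, hence k = 1/CV² = 1.02.
Then θ = mean/k = 232/1.02 = 228.

k ≈ 1.02, θ ≈ 228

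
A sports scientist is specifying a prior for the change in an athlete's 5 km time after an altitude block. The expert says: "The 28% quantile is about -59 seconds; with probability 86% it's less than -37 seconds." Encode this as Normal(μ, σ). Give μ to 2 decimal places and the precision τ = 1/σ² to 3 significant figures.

μ = -51.29, τ = 0.00572

The p-quantile of Normal(μ,σ) is μ + z_p·σ, with z_{0.28} = -0.5828 and z_{0.86} = 1.08.
Eliminate σ: μ = (z₂·x₁ − z₁·x₂)/(z₂ − z₁) = (1.08·-59 − (-0.5828)·-37)/1.663 = -51.29.
Then σ = (x₂ − x₁)/(z₂ − z₁) = (-37 − -59)/1.663 = 13.23.
Precision τ = 1/σ² = 1/13.23² = 0.00572.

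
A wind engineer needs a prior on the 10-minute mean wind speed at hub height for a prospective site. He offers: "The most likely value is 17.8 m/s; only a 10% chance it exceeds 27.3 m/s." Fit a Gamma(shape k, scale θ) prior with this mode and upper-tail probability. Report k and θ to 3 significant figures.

Gamma(k,θ) with k>1 has mode (k−1)θ, so θ = 17.8/(k−1).
Need P(X < 27.3) = 0.9 with θ tied to k this way. Start at k = 2, θ = 17.8: P(X<27.3) ≈ 0.453.
Too low — raise k to concentrate. Iterating converges to k ≈ 11.2.
Then θ = 17.8/(11.2−1) ≈ 1.74.

k ≈ 11.2, θ ≈ 1.74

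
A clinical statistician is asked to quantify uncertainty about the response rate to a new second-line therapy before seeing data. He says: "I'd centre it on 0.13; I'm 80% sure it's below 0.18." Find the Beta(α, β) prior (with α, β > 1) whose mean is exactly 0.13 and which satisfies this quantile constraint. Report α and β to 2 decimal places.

With mean 0.13 fixed, write α = 0.13s, β = 0.87s where s = α+β.
Need P(θ < 0.18) = 0.8 under Beta(0.13s, 0.87s). Normal approximation: (q−m)/√(m(1−m)/s) ≈ z_{0.8} = 0.842, so s ≈ 0.13·0.87·(0.842)²/(0.18−0.13)² = 32.0.
At s = 32.0: P(θ<0.18) ≈ 0.813. Adjusting to match 0.8 gives s ≈ 27.45.
So α = 0.13·27.45 ≈ 3.57, β = 0.87·27.45 ≈ 23.88.

α ≈ 3.57, β ≈ 23.88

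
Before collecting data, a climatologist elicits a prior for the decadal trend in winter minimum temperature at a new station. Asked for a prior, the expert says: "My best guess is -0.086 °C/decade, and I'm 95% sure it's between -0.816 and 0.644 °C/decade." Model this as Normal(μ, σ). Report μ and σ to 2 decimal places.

μ = -0.09, σ = 0.37

A symmetric 95% interval runs μ ± z·σ with z = 1.96.
Half-width = 0.73, so σ = 0.73/1.96 = 0.37.
μ is the stated best guess, -0.09.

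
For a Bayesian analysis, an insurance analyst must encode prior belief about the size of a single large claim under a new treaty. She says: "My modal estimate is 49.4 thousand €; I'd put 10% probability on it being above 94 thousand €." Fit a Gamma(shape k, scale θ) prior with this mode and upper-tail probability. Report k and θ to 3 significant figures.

Gamma(k,θ) with k>1 has mode (k−1)θ, so θ = 49.4/(k−1).
Need P(X < 94) = 0.9 with θ tied to k this way. Start at k = 2, θ = 49.4: P(X<94) ≈ 0.567.
Too low — raise k to concentrate. Iterating converges to k ≈ 5.62.
Then θ = 49.4/(5.62−1) ≈ 10.7.

k ≈ 5.62, θ ≈ 10.7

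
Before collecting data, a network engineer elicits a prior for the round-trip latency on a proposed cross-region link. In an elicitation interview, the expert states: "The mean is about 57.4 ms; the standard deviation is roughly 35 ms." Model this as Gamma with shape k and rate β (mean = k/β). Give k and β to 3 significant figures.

For Gamma(k, rate β): mean = k/β, variance = k/β², so CV = 1/√k.
CV = SD/mean = 35/57.4 = 0.6098, hence k = 1/CV² = 2.69.
Then β = k/mean = 2.69/57.4 = 0.0469.

k ≈ 2.69, β ≈ 0.0469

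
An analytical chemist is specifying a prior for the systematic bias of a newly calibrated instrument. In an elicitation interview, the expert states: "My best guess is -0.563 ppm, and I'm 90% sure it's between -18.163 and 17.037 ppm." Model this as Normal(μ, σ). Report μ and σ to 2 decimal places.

A symmetric 90% interval runs μ ± z·σ with z = 1.645.
Half-width = 17.6, so σ = 17.6/1.645 = 10.70.
μ is the stated best guess, -0.56.

μ = -0.56, σ = 10.70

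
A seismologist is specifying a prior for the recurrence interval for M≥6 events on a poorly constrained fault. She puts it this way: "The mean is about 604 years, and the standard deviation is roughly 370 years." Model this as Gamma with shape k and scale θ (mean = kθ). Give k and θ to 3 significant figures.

k ≈ 2.66, θ ≈ 227

For Gamma(k, scale θ): mean = kθ, variance = kθ², so CV = 1/√k.
CV = SD/mean = 370/604 = 0.6126, hence k = 1/CV² = 2.66.
Then θ = mean/k = 604/2.66 = 227.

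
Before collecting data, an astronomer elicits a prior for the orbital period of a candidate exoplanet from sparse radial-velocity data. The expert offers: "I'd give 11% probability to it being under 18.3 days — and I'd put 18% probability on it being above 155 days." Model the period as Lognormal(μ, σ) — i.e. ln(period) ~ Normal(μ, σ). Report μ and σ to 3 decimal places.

If T ~ Lognormal(μ,σ) then ln T ~ Normal(μ,σ), so the p-quantile of ln T is μ + z_p·σ.
ln(18.3) = 2.907 and ln(155) = 5.043; z_{0.11} = -1.227, z_{0.82} = 0.9154.
σ = (5.043 − 2.907)/(0.9154 − (-1.227)) = 0.997.
μ = 2.907 − (-1.227)·0.997 = 4.130.

μ ≈ 4.130, σ ≈ 0.997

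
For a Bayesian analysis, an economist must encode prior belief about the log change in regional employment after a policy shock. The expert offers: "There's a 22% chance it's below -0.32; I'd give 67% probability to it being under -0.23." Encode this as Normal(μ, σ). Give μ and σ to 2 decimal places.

μ = -0.26, σ = 0.07

The p-quantile of Normal(μ,σ) is μ + z_p·σ, with z_{0.22} = -0.7722 and z_{0.67} = 0.4399.
Eliminate σ: μ = (z₂·x₁ − z₁·x₂)/(z₂ − z₁) = (0.4399·-0.32 − (-0.7722)·-0.23)/1.212 = -0.26.
Then σ = (x₂ − x₁)/(z₂ − z₁) = (-0.23 − -0.32)/1.212 = 0.07.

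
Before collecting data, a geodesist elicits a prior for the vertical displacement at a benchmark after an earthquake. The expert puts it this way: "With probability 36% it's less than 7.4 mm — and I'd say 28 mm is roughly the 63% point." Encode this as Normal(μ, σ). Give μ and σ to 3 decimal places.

μ = 18.097, σ = 29.842

The p-quantile of Normal(μ,σ) is μ + z_p·σ, with z_{0.36} = -0.3585 and z_{0.63} = 0.3319.
Eliminate σ: μ = (z₂·x₁ − z₁·x₂)/(z₂ − z₁) = (0.3319·7.4 − (-0.3585)·28)/0.6903 = 18.097.
Then σ = (x₂ − x₁)/(z₂ − z₁) = (28 − 7.4)/0.6903 = 29.842.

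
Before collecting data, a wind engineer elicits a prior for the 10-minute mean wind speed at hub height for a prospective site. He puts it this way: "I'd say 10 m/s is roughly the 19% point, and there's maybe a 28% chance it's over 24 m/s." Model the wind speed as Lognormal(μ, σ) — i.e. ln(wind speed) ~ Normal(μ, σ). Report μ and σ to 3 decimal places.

μ ≈ 2.829, σ ≈ 0.599

If T ~ Lognormal(μ,σ) then ln T ~ Normal(μ,σ), so the p-quantile of ln T is μ + z_p·σ.
ln(10) = 2.303 and ln(24) = 3.178; z_{0.19} = -0.8779, z_{0.72} = 0.5828.
σ = (3.178 − 2.303)/(0.5828 − (-0.8779)) = 0.599.
μ = 2.303 − (-0.8779)·0.599 = 2.829.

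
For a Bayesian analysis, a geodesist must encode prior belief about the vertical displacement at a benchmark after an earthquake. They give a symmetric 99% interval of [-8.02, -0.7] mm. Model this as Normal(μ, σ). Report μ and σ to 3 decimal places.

A symmetric 99% interval runs μ ± z·σ with z = 2.576.
Half-width = 3.66, so σ = 3.66/2.576 = 1.421.
μ is the interval midpoint, -4.360.

μ = -4.360, σ = 1.421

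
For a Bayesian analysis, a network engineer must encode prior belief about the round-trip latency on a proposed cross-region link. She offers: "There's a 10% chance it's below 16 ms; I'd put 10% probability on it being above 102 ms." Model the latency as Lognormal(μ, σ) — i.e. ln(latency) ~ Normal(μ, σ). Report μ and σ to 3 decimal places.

If T ~ Lognormal(μ,σ) then ln T ~ Normal(μ,σ), so the p-quantile of ln T is μ + z_p·σ.
ln(16) = 2.773 and ln(102) = 4.625; z_{0.1} = -1.282, z_{0.9} = 1.282.
σ = (4.625 − 2.773)/(1.282 − (-1.282)) = 0.723.
μ = 2.773 − (-1.282)·0.723 = 3.699.

μ ≈ 3.699, σ ≈ 0.723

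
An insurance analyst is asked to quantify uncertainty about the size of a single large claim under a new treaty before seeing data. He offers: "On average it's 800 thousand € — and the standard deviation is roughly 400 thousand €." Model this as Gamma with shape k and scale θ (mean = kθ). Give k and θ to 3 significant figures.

k ≈ 4, θ ≈ 200

For Gamma(k, scale θ): mean = kθ, variance = kθ², so CV = 1/√k.
CV = SD/mean = 400/800 = 0.5, hence k = 1/CV² = 4.
Then θ = mean/k = 800/4 = 200.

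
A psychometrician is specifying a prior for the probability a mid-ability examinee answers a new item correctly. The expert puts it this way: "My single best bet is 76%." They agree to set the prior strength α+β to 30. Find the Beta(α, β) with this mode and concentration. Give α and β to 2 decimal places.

α = 22.28, β = 7.72

For α,β > 1 the Beta mode is (α−1)/(α+β−2). With α+β = 30, the mode is (α−1)/28.
Set (α−1)/28 = 0.76 → α = 1 + 0.76·28 = 22.28.
β = 30 − α = 7.72.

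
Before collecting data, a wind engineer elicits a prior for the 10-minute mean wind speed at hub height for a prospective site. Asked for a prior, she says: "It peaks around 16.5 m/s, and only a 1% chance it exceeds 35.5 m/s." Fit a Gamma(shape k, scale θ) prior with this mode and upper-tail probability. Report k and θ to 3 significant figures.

k ≈ 9.25, θ ≈ 2

Gamma(k,θ) with k>1 has mode (k−1)θ, so θ = 16.5/(k−1).
Need P(X < 35.5) = 0.99 with θ tied to k this way. Start at k = 2, θ = 16.5: P(X<35.5) ≈ 0.633.
Too low — raise k to concentrate. Iterating converges to k ≈ 9.25.
Then θ = 16.5/(9.25−1) ≈ 2.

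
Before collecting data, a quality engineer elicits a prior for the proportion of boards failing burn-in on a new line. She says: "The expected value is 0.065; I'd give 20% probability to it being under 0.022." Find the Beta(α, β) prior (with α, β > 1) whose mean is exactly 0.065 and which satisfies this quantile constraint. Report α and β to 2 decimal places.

α ≈ 1.44, β ≈ 20.68

With mean 0.065 fixed, write α = 0.065s, β = 0.935s where s = α+β.
Need P(θ < 0.022) = 0.2 under Beta(0.065s, 0.935s). Normal approximation: (q−m)/√(m(1−m)/s) ≈ z_{0.2} = -0.842, so s ≈ 0.065·0.935·(-0.842)²/(0.022−0.065)² = 23.3.
At s = 23.3: P(θ<0.022) ≈ 0.190. Adjusting to match 0.2 gives s ≈ 22.11.
So α = 0.065·22.11 ≈ 1.44, β = 0.935·22.11 ≈ 20.68.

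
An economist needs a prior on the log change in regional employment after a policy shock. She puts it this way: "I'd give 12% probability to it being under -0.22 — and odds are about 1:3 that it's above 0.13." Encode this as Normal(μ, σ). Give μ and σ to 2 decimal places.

The p-quantile of Normal(μ,σ) is μ + z_p·σ, with z_{0.12} = -1.175 and z_{0.75} = 0.6745.
Eliminate σ: μ = (z₂·x₁ − z₁·x₂)/(z₂ − z₁) = (0.6745·-0.22 − (-1.175)·0.13)/1.849 = 0.00.
Then σ = (x₂ − x₁)/(z₂ − z₁) = (0.13 − -0.22)/1.849 = 0.19.

μ = 0.00, σ = 0.19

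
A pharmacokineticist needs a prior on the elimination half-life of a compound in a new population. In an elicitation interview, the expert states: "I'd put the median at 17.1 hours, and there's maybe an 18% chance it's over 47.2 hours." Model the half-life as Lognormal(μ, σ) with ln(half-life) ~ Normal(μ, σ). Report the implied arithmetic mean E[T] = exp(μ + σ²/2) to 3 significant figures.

E[T] ≈ 31.6 hours

If T ~ Lognormal(μ,σ) then ln T ~ Normal(μ,σ), so the p-quantile of ln T is μ + z_p·σ.
ln(17.1) = 2.839 and ln(47.2) = 3.854; z_{0.5} = 0, z_{0.82} = 0.9154.
σ = (3.854 − 2.839)/(0.9154 − (0)) = 1.109.
μ = 2.839 − (0)·1.109 = 2.839.
E[T] = exp(μ + σ²/2) = exp(2.839 + 0.6152) = 31.6 hours.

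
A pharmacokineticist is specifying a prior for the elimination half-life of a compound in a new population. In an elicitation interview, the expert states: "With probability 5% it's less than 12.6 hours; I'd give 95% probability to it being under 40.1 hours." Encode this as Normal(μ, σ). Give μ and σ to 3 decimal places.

The p-quantile of Normal(μ,σ) is μ + z_p·σ, with z_{0.05} = -1.645 and z_{0.95} = 1.645.
Eliminate σ: μ = (z₂·x₁ − z₁·x₂)/(z₂ − z₁) = (1.645·12.6 − (-1.645)·40.1)/3.29 = 26.350.
Then σ = (x₂ − x₁)/(z₂ − z₁) = (40.1 − 12.6)/3.29 = 8.359.

μ = 26.350, σ = 8.359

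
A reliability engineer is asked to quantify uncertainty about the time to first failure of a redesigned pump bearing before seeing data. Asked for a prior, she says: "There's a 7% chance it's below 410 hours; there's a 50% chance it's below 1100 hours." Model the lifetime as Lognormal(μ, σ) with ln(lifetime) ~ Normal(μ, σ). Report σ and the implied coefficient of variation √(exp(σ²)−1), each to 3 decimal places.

If T ~ Lognormal(μ,σ) then ln T ~ Normal(μ,σ), so the p-quantile of ln T is μ + z_p·σ.
ln(410) = 6.016 and ln(1100) = 7.003; z_{0.07} = -1.476, z_{0.5} = 0.
σ = (7.003 − 6.016)/(0 − (-1.476)) = 0.669.
μ = 6.016 − (-1.476)·0.669 = 7.003.
CV = √(exp(σ²)−1) = √(exp(0.4472)−1) = 0.751.

σ ≈ 0.669, CV ≈ 0.751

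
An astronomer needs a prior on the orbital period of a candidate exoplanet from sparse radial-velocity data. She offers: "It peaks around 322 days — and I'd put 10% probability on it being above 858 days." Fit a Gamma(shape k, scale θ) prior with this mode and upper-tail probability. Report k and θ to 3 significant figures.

Gamma(k,θ) with k>1 has mode (k−1)θ, so θ = 322/(k−1).
Need P(X < 858) = 0.9 with θ tied to k this way. Start at k = 2, θ = 322: P(X<858) ≈ 0.745.
Too low — raise k to concentrate. Iterating converges to k ≈ 2.99.
Then θ = 322/(2.99−1) ≈ 161.

k ≈ 2.99, θ ≈ 161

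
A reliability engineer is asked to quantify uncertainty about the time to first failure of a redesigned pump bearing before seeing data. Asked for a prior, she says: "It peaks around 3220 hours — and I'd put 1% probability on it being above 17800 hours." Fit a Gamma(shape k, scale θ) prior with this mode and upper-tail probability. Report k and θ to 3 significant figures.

k ≈ 2.3, θ ≈ 2480

Gamma(k,θ) with k>1 has mode (k−1)θ, so θ = 3220/(k−1).
Need P(X < 17800) = 0.99 with θ tied to k this way. Start at k = 2, θ = 3220: P(X<17800) ≈ 0.974.
Too low — raise k to concentrate. Iterating converges to k ≈ 2.3.
Then θ = 3220/(2.3−1) ≈ 2480.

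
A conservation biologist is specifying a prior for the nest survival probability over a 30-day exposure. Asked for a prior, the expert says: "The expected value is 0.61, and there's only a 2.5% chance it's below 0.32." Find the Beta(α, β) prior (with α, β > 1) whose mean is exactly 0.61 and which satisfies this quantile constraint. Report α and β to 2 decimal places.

With mean 0.61 fixed, write α = 0.61s, β = 0.39s where s = α+β.
Need P(θ < 0.32) = 0.025 under Beta(0.61s, 0.39s). Normal approximation: (q−m)/√(m(1−m)/s) ≈ z_{0.025} = -1.96, so s ≈ 0.61·0.39·(-1.96)²/(0.32−0.61)² = 10.9.
At s = 10.9: P(θ<0.32) ≈ 0.025. Adjusting to match 0.025 gives s ≈ 10.86.
So α = 0.61·10.86 ≈ 6.62, β = 0.39·10.86 ≈ 4.23.

α ≈ 6.62, β ≈ 4.23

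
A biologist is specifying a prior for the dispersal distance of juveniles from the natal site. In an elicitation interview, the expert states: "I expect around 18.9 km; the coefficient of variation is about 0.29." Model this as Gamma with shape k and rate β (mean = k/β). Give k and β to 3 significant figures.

k ≈ 11.9, β ≈ 0.629

For Gamma(k, rate β): mean = k/β, variance = k/β², so CV = 1/√k.
CV = 0.29, hence k = 1/CV² = 11.9.
Then β = k/mean = 11.9/18.9 = 0.629.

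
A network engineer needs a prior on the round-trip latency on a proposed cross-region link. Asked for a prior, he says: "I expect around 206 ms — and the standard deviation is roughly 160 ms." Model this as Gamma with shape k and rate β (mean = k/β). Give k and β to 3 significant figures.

k ≈ 1.66, β ≈ 0.00805

For Gamma(k, rate β): mean = k/β, variance = k/β², so CV = 1/√k.
CV = SD/mean = 160/206 = 0.7767, hence k = 1/CV² = 1.66.
Then β = k/mean = 1.66/206 = 0.00805.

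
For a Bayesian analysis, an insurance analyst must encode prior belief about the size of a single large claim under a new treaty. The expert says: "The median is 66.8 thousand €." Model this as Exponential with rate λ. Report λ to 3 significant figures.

λ ≈ 0.0104

Exponential median = ln 2 / λ, so λ = ln 2 / 66.8 = 0.0104.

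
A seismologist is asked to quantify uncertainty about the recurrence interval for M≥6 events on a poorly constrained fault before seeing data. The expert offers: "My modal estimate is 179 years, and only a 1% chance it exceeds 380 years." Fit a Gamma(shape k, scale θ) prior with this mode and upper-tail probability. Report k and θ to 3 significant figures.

k ≈ 9.57, θ ≈ 20.9

Gamma(k,θ) with k>1 has mode (k−1)θ, so θ = 179/(k−1).
Need P(X < 380) = 0.99 with θ tied to k this way. Start at k = 2, θ = 179: P(X<380) ≈ 0.626.
Too low — raise k to concentrate. Iterating converges to k ≈ 9.57.
Then θ = 179/(9.57−1) ≈ 20.9.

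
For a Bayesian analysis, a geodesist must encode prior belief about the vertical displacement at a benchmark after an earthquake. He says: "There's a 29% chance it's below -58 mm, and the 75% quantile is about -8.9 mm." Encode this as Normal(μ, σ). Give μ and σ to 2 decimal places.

μ = -35.87, σ = 39.99

For Normal(μ,σ), the p-quantile is μ + z_p·σ. Here z_{0.29} = -0.5534, z_{0.75} = 0.6745.
So -58 = μ − 0.5534σ and -8.9 = μ + 0.6745σ.
Subtracting: σ = (-8.9 − -58)/(0.6745 − (-0.5534)) = 39.99.
Then μ = -58 − (-0.5534)·39.99 = -35.87.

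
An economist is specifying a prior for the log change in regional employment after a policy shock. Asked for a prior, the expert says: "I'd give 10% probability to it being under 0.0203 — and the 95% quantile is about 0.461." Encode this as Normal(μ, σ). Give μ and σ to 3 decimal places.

The p-quantile of Normal(μ,σ) is μ + z_p·σ, with z_{0.1} = -1.282 and z_{0.95} = 1.645.
Eliminate σ: μ = (z₂·x₁ − z₁·x₂)/(z₂ − z₁) = (1.645·0.0203 − (-1.282)·0.461)/2.926 = 0.213.
Then σ = (x₂ − x₁)/(z₂ − z₁) = (0.461 − 0.0203)/2.926 = 0.151.

μ = 0.213, σ = 0.151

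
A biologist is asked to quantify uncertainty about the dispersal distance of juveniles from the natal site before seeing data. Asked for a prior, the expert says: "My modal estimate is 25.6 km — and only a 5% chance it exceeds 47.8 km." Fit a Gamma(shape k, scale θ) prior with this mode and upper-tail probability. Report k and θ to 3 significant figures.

k ≈ 8.14, θ ≈ 3.59

Gamma(k,θ) with k>1 has mode (k−1)θ, so θ = 25.6/(k−1).
Need P(X < 47.8) = 0.95 with θ tied to k this way. Start at k = 2, θ = 25.6: P(X<47.8) ≈ 0.557.
Too low — raise k to concentrate. Iterating converges to k ≈ 8.14.
Then θ = 25.6/(8.14−1) ≈ 3.59.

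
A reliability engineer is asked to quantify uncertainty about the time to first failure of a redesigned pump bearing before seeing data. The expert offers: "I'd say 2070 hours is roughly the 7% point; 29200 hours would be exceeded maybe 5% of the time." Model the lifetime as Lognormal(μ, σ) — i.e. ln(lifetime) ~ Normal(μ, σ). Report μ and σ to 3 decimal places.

If T ~ Lognormal(μ,σ) then ln T ~ Normal(μ,σ), so the p-quantile of ln T is μ + z_p·σ.
ln(2070) = 7.635 and ln(29200) = 10.28; z_{0.07} = -1.476, z_{0.95} = 1.645.
σ = (10.28 − 7.635)/(1.645 − (-1.476)) = 0.848.
μ = 7.635 − (-1.476)·0.848 = 8.887.

μ ≈ 8.887, σ ≈ 0.848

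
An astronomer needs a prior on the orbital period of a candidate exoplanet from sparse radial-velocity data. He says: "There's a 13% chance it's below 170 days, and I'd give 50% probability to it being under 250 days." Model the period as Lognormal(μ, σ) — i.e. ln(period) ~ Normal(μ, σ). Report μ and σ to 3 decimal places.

If T ~ Lognormal(μ,σ) then ln T ~ Normal(μ,σ), so the p-quantile of ln T is μ + z_p·σ.
ln(170) = 5.136 and ln(250) = 5.521; z_{0.13} = -1.126, z_{0.5} = 0.
σ = (5.521 − 5.136)/(0 − (-1.126)) = 0.342.
μ = 5.136 − (-1.126)·0.342 = 5.521.

μ ≈ 5.521, σ ≈ 0.342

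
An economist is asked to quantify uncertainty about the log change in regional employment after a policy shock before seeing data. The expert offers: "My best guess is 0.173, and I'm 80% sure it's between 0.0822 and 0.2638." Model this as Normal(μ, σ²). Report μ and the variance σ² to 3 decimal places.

A symmetric 80% interval runs μ ± z·σ with z = 1.282.
Half-width = 0.0908, so σ = 0.0908/1.282 = 0.0709 and σ² = 0.005.
μ is the stated best guess, 0.173.

μ = 0.173, σ² = 0.005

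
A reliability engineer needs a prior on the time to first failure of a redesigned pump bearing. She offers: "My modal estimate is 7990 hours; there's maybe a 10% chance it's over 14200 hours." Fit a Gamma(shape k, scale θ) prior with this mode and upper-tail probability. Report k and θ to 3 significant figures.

k ≈ 6.75, θ ≈ 1390

Gamma(k,θ) with k>1 has mode (k−1)θ, so θ = 7990/(k−1).
Need P(X < 14200) = 0.9 with θ tied to k this way. Start at k = 2, θ = 7990: P(X<14200) ≈ 0.530.
Too low — raise k to concentrate. Iterating converges to k ≈ 6.75.
Then θ = 7990/(6.75−1) ≈ 1390.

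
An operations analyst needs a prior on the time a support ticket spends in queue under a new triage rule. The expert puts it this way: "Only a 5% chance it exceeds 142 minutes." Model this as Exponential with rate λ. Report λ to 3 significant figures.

λ ≈ 0.0211

P(T > 142.0) = e^(−λ·142.0) = 0.05, so λ = −ln(0.05)/142.0 = 0.0211.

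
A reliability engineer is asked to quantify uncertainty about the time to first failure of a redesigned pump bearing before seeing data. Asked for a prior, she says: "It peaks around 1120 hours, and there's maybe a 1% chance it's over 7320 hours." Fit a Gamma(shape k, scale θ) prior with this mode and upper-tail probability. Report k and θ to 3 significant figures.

k ≈ 2.02, θ ≈ 1100

Gamma(k,θ) with k>1 has mode (k−1)θ, so θ = 1120/(k−1).
Need P(X < 7320) = 0.99 with θ tied to k this way. Start at k = 2, θ = 1120: P(X<7320) ≈ 0.989.
Too low — raise k to concentrate. Iterating converges to k ≈ 2.02.
Then θ = 1120/(2.02−1) ≈ 1100.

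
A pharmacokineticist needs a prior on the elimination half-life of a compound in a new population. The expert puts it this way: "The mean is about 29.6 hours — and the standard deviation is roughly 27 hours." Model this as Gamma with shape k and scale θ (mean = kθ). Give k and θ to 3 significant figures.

k ≈ 1.2, θ ≈ 24.6

For Gamma(k, scale θ): mean = kθ, variance = kθ², so CV = 1/√k.
CV = SD/mean = 27/29.6 = 0.9122, hence k = 1/CV² = 1.2.
Then θ = mean/k = 29.6/1.2 = 24.6.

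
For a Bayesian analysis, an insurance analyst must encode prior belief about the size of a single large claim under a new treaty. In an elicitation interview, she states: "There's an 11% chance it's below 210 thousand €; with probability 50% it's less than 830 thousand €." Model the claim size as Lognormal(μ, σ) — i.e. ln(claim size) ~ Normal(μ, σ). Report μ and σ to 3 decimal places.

If T ~ Lognormal(μ,σ) then ln T ~ Normal(μ,σ), so the p-quantile of ln T is μ + z_p·σ.
ln(210) = 5.347 and ln(830) = 6.721; z_{0.11} = -1.227, z_{0.5} = 0.
σ = (6.721 − 5.347)/(0 − (-1.227)) = 1.120.
μ = 5.347 − (-1.227)·1.120 = 6.721.

μ ≈ 6.721, σ ≈ 1.120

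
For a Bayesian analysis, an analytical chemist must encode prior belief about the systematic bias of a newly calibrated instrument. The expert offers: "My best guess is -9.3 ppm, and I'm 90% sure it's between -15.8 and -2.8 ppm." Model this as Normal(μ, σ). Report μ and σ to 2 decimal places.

μ = -9.30, σ = 3.95

A symmetric 90% interval runs μ ± z·σ with z = 1.645.
Half-width = 6.5, so σ = 6.5/1.645 = 3.95.
μ is the stated best guess, -9.30.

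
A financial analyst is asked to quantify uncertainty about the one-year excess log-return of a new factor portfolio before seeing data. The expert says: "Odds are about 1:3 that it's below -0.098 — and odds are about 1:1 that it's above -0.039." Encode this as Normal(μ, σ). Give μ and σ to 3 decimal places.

The p-quantile of Normal(μ,σ) is μ + z_p·σ, with z_{0.25} = -0.6745 and z_{0.5} = 0.
Eliminate σ: μ = (z₂·x₁ − z₁·x₂)/(z₂ − z₁) = (0·-0.098 − (-0.6745)·-0.039)/0.6745 = -0.039.
Then σ = (x₂ − x₁)/(z₂ − z₁) = (-0.039 − -0.098)/0.6745 = 0.087.

μ = -0.039, σ = 0.087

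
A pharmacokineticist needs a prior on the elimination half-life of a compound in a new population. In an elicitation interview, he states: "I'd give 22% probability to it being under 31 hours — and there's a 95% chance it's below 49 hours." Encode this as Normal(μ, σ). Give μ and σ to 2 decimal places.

The p-quantile of Normal(μ,σ) is μ + z_p·σ, with z_{0.22} = -0.7722 and z_{0.95} = 1.645.
Eliminate σ: μ = (z₂·x₁ − z₁·x₂)/(z₂ − z₁) = (1.645·31 − (-0.7722)·49)/2.417 = 36.75.
Then σ = (x₂ − x₁)/(z₂ − z₁) = (49 − 31)/2.417 = 7.45.

μ = 36.75, σ = 7.45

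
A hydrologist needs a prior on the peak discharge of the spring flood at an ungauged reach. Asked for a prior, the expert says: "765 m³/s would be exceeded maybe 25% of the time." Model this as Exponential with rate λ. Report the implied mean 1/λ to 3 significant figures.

P(T > 765.0) = e^(−λ·765.0) = 0.25, so λ = −ln(0.25)/765.0 = 0.00181.
Mean = 1/λ = 552 m³/s.

mean ≈ 552 m³/s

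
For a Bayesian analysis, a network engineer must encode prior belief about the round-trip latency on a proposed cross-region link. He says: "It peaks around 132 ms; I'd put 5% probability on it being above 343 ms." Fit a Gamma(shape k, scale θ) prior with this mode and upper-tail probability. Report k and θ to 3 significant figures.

k ≈ 3.96, θ ≈ 44.5

Gamma(k,θ) with k>1 has mode (k−1)θ, so θ = 132/(k−1).
Need P(X < 343) = 0.95 with θ tied to k this way. Start at k = 2, θ = 132: P(X<343) ≈ 0.732.
Too low — raise k to concentrate. Iterating converges to k ≈ 3.96.
Then θ = 132/(3.96−1) ≈ 44.5.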